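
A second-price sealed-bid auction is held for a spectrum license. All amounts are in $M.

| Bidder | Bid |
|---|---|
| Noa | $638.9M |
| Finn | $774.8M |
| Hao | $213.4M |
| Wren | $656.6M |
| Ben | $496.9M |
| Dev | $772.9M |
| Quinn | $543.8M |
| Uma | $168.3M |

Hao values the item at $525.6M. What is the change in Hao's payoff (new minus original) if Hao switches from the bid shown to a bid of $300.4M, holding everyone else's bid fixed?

$0M

The highest bid among the other bidders is $774.8M; Hao's bid doesn't change that.
Original bid $213.4M: Hao is not highest (top rival bid is $774.8M); payoff $0M.
Alternative bid $300.4M: Hao is not highest (top rival bid is $774.8M); payoff $0M.
Change in payoff = $0M − ($0M) = $0M.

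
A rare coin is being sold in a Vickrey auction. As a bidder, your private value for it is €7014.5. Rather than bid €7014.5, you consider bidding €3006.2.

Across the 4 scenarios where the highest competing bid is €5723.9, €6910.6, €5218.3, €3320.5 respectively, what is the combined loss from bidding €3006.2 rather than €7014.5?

€6884.7

The deviation costs you only when the competing bid falls strictly between €3006.2 and €7014.5; elsewhere both bids give the same outcome.
€5723.9: truthful payoff €1290.6, deviation payoff €0 → loss €1290.6.
€6910.6: truthful payoff €103.9, deviation payoff €0 → loss €103.9.
€5218.3: truthful payoff €1796.2, deviation payoff €0 → loss €1796.2.
€3320.5: truthful payoff €3694, deviation payoff €0 → loss €3694.
Total loss = €1290.6 + €103.9 + €1796.2 + €3694 = €6884.7.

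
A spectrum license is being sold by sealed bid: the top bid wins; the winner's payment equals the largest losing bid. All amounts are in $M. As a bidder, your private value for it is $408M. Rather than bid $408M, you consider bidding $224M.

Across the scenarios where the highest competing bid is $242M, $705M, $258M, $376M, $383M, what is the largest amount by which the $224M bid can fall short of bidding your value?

$166M

$242M: truthful gives $166M, deviation gives $0M → loss $166M.
$705M: same outcome either way → loss $0M.
$258M: truthful gives $150M, deviation gives $0M → loss $150M.
$376M: truthful gives $32M, deviation gives $0M → loss $32M.
$383M: truthful gives $25M, deviation gives $0M → loss $25M.
Maximum loss: $166M.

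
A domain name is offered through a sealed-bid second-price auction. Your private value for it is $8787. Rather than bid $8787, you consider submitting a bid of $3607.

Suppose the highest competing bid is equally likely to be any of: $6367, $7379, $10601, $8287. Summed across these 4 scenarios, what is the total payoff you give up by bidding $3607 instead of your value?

The deviation costs you only when the competing bid falls strictly between $3607 and $8787; elsewhere both bids give the same outcome.
$6367: truthful payoff $2420, deviation payoff $0 → loss $2420.
$7379: truthful payoff $1408, deviation payoff $0 → loss $1408.
$10601: outcomes coincide → loss $0.
$8287: truthful payoff $500, deviation payoff $0 → loss $500.
Total loss = $2420 + $1408 + $500 = $4328.

$4328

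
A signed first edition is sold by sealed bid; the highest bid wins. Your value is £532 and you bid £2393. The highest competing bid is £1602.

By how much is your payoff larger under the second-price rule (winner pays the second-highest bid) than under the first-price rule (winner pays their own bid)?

You have the highest bid, so you win under either rule.
Second-price: pay £1602 → payoff −£1070.
First-price: pay your own bid £2393 → payoff −£1861.
Difference = −£1070 − (−£1861) = £791.

£791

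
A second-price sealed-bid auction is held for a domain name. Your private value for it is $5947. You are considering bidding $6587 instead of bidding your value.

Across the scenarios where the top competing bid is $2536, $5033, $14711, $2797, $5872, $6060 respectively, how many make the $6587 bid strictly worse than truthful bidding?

1

The deviation hurts exactly when the highest competing bid lies strictly between $5947 and $6587 — overbidding then wins at a price above your value.
$2536: below both → same outcome either way.
$5033: below both → same outcome either way.
$14711: above both → same outcome either way.
$2797: below both → same outcome either way.
$5872: below both → same outcome either way.
$6060: inside the interval → strictly worse (loss $113).
Count: 1.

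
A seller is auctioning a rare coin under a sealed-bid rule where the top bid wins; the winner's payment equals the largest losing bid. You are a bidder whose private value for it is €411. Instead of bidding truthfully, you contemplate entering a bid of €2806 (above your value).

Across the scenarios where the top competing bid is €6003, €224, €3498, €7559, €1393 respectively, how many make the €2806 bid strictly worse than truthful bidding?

The deviation hurts exactly when the highest competing bid lies strictly between €411 and €2806 — overbidding then wins at a price above your value.
€6003: above both → same outcome either way.
€224: below both → same outcome either way.
€3498: above both → same outcome either way.
€7559: above both → same outcome either way.
€1393: inside the interval → strictly worse (loss €982).
Count: 1.

1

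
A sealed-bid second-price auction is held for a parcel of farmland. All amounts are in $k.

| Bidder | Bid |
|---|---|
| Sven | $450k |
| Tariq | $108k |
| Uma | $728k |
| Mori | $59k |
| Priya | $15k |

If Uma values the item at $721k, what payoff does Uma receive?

Highest bid: Uma at $728k, so Uma wins.
Second-highest bid: Sven at $450k — that is the price the winner pays.
Uma's payoff = value − price = $721k − $450k = $271k.

$271k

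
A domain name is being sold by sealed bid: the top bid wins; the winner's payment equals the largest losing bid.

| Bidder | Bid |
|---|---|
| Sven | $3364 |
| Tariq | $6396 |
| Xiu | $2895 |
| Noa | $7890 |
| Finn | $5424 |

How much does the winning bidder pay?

$6396

Highest bid: Noa at $7890, so Noa wins.
Second-highest bid: Tariq at $6396 — that is the price the winner pays.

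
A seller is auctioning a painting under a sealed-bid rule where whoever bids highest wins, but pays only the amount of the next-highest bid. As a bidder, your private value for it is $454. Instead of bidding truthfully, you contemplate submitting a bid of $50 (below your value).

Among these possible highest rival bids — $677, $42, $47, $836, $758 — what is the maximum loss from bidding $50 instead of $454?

$677: same outcome either way → loss $0.
$42: same outcome either way → loss $0.
$47: same outcome either way → loss $0.
$836: same outcome either way → loss $0.
$758: same outcome either way → loss $0.
Maximum loss: $0.

$0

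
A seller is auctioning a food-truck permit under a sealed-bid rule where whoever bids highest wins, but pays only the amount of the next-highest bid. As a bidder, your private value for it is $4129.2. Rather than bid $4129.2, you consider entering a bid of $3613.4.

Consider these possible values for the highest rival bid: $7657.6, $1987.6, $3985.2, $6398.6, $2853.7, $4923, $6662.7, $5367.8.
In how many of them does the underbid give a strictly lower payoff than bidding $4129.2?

The deviation hurts exactly when the highest competing bid lies strictly between $3613.4 and $4129.2 — underbidding then forfeits a profitable win.
$7657.6: above both → same outcome either way.
$1987.6: below both → same outcome either way.
$3985.2: inside the interval → strictly worse (loss $144).
$6398.6: above both → same outcome either way.
$2853.7: below both → same outcome either way.
$4923: above both → same outcome either way.
$6662.7: above both → same outcome either way.
$5367.8: above both → same outcome either way.
Count: 1.

1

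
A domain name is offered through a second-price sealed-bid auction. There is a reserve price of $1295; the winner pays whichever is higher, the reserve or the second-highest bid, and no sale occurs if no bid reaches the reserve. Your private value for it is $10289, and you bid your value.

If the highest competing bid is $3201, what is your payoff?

$7088

Your bid $10289 is the highest and exceeds the reserve.
Price = max(second-highest bid, reserve) = max($3201, $1295) = $3201.
Payoff = $10289 − $3201 = $7088.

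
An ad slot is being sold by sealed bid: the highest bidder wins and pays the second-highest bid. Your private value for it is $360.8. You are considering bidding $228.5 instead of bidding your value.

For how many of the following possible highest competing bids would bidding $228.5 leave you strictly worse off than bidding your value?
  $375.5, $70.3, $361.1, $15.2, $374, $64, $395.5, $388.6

The deviation hurts exactly when the highest competing bid lies strictly between $228.5 and $360.8 — underbidding then forfeits a profitable win.
$375.5: above both → same outcome either way.
$70.3: below both → same outcome either way.
$361.1: above both → same outcome either way.
$15.2: below both → same outcome either way.
$374: above both → same outcome either way.
$64: below both → same outcome either way.
$395.5: above both → same outcome either way.
$388.6: above both → same outcome either way.
Count: 0.

0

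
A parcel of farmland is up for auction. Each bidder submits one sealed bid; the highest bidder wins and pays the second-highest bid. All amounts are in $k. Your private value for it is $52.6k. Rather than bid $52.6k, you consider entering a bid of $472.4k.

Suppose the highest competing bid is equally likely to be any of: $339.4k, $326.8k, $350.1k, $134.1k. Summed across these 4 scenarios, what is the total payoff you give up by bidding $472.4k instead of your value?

The deviation costs you only when the competing bid falls strictly between $52.6k and $472.4k; elsewhere both bids give the same outcome.
$339.4k: truthful payoff $0k, deviation payoff −$286.8k → loss $286.8k.
$326.8k: truthful payoff $0k, deviation payoff −$274.2k → loss $274.2k.
$350.1k: truthful payoff $0k, deviation payoff −$297.5k → loss $297.5k.
$134.1k: truthful payoff $0k, deviation payoff −$81.5k → loss $81.5k.
Total loss = $286.8k + $274.2k + $297.5k + $81.5k = $940k.
In a second-price auction your bid sets only whether you win, not what you pay, so bidding your true value is weakly dominant.

$940k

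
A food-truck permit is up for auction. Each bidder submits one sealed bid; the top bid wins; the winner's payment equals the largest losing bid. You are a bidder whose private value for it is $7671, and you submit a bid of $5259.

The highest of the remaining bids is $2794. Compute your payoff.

Your bid $5259 exceeds the highest competing bid $2794, so you win.
In a second-price auction the winner pays the second-highest bid, $2794.
Payoff = value − price = $7671 − $2794 = $4877.

$4877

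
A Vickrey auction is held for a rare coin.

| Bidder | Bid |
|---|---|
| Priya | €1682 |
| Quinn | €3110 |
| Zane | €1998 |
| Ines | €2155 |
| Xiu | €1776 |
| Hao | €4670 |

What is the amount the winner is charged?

Highest bid: Hao at €4670, so Hao wins.
Second-highest bid: Quinn at €3110 — that is the price the winner pays.

€3110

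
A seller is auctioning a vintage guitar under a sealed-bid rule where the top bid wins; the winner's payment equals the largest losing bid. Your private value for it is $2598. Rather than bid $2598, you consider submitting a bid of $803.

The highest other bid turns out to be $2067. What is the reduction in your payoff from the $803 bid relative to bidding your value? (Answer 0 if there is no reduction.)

Bidding your value $2598: you win (since $2598 > $2067) and pay $2067. Payoff $531.
Bidding $803: you lose. Payoff $0.
The competing bid $2067 lies between your shaded bid and your value, so underbidding forfeits an item you could have won at a profitable price.
Loss from deviating = $531 − ($0) = $531.
In a second-price auction your bid sets only whether you win, not what you pay, so bidding your true value is weakly dominant.

$531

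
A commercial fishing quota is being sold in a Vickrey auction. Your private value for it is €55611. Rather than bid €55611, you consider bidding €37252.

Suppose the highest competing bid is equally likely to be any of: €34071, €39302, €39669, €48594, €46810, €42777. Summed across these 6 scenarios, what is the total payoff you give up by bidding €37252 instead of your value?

€60903

The deviation costs you only when the competing bid falls strictly between €37252 and €55611; elsewhere both bids give the same outcome.
€34071: outcomes coincide → loss €0.
€39302: truthful payoff €16309, deviation payoff €0 → loss €16309.
€39669: truthful payoff €15942, deviation payoff €0 → loss €15942.
€48594: truthful payoff €7017, deviation payoff €0 → loss €7017.
€46810: truthful payoff €8801, deviation payoff €0 → loss €8801.
€42777: truthful payoff €12834, deviation payoff €0 → loss €12834.
Total loss = €16309 + €15942 + €7017 + €8801 + €12834 = €60903.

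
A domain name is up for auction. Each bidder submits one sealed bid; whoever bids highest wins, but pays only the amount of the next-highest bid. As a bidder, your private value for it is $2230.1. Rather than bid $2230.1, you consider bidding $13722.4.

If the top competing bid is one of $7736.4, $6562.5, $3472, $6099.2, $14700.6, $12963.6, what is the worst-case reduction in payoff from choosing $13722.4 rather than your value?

$10733.5

$7736.4: truthful gives $0, deviation gives −$5506.3 → loss $5506.3.
$6562.5: truthful gives $0, deviation gives −$4332.4 → loss $4332.4.
$3472: truthful gives $0, deviation gives −$1241.9 → loss $1241.9.
$6099.2: truthful gives $0, deviation gives −$3869.1 → loss $3869.1.
$14700.6: same outcome either way → loss $0.
$12963.6: truthful gives $0, deviation gives −$10733.5 → loss $10733.5.
Maximum loss: $10733.5.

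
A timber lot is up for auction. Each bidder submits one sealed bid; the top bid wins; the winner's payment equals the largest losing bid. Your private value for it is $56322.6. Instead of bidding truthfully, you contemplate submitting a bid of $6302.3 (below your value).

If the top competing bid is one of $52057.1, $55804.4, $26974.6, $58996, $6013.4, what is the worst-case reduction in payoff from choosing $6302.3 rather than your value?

$52057.1: truthful gives $4265.5, deviation gives $0 → loss $4265.5.
$55804.4: truthful gives $518.2, deviation gives $0 → loss $518.2.
$26974.6: truthful gives $29348, deviation gives $0 → loss $29348.
$58996: same outcome either way → loss $0.
$6013.4: same outcome either way → loss $0.
Maximum loss: $29348.

$29348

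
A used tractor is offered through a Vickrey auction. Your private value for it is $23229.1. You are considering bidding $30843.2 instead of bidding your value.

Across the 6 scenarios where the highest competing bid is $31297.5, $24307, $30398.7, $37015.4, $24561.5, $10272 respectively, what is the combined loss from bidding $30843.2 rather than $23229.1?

The deviation costs you only when the competing bid falls strictly between $23229.1 and $30843.2; elsewhere both bids give the same outcome.
$31297.5: outcomes coincide → loss $0.
$24307: truthful payoff $0, deviation payoff −$1077.9 → loss $1077.9.
$30398.7: truthful payoff $0, deviation payoff −$7169.6 → loss $7169.6.
$37015.4: outcomes coincide → loss $0.
$24561.5: truthful payoff $0, deviation payoff −$1332.4 → loss $1332.4.
$10272: outcomes coincide → loss $0.
Total loss = $1077.9 + $7169.6 + $1332.4 = $9579.9.

$9579.9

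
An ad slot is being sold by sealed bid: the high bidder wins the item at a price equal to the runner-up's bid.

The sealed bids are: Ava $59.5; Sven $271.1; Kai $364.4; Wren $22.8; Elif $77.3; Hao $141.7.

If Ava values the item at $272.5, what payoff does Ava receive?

Highest bid: Kai at $364.4, so Kai wins.
Second-highest bid: Sven at $271.1 — that is the price the winner pays.
Ava did not win, so Ava pays nothing and receives nothing: payoff $0.

$0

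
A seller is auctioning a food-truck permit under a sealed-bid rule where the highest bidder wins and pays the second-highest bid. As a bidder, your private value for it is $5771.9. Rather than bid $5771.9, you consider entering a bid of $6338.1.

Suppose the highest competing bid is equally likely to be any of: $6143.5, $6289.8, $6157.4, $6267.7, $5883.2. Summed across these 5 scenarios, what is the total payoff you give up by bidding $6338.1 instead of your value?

The deviation costs you only when the competing bid falls strictly between $5771.9 and $6338.1; elsewhere both bids give the same outcome.
$6143.5: truthful payoff $0, deviation payoff −$371.6 → loss $371.6.
$6289.8: truthful payoff $0, deviation payoff −$517.9 → loss $517.9.
$6157.4: truthful payoff $0, deviation payoff −$385.5 → loss $385.5.
$6267.7: truthful payoff $0, deviation payoff −$495.8 → loss $495.8.
$5883.2: truthful payoff $0, deviation payoff −$111.3 → loss $111.3.
Total loss = $371.6 + $517.9 + $385.5 + $495.8 + $111.3 = $1882.1.
Because the price is fixed by the runner-up's bid, deviating from your value can only change a good outcome into a bad one — never the reverse.

$1882.1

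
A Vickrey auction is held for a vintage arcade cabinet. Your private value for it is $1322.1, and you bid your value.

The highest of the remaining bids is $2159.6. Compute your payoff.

$0

Your bid $1322.1 is below the highest competing bid $2159.6, so you lose.
A losing bidder pays nothing and receives nothing: payoff = $0.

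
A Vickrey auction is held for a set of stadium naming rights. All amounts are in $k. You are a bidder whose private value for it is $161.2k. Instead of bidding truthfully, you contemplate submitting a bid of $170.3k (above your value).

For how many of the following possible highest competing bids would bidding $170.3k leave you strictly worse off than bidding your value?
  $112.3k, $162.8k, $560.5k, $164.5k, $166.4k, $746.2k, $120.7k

3

The deviation hurts exactly when the highest competing bid lies strictly between $161.2k and $170.3k — overbidding then wins at a price above your value.
$112.3k: below both → same outcome either way.
$162.8k: inside the interval → strictly worse (loss $1.6k).
$560.5k: above both → same outcome either way.
$164.5k: inside the interval → strictly worse (loss $3.3k).
$166.4k: inside the interval → strictly worse (loss $5.2k).
$746.2k: above both → same outcome either way.
$120.7k: below both → same outcome either way.
Count: 3.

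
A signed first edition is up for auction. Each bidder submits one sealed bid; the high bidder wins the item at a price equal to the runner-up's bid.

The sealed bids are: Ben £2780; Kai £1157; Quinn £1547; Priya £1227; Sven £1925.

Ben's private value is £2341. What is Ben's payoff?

£416

Highest bid: Ben at £2780, so Ben wins.
Second-highest bid: Sven at £1925 — that is the price the winner pays.
Ben's payoff = value − price = £2341 − £1925 = £416.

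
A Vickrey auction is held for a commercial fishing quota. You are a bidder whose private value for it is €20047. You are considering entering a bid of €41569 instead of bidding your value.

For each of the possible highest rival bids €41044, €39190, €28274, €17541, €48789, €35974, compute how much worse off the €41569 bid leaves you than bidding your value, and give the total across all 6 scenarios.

€64294

The deviation costs you only when the competing bid falls strictly between €20047 and €41569; elsewhere both bids give the same outcome.
€41044: truthful payoff €0, deviation payoff −€20997 → loss €20997.
€39190: truthful payoff €0, deviation payoff −€19143 → loss €19143.
€28274: truthful payoff €0, deviation payoff −€8227 → loss €8227.
€17541: outcomes coincide → loss €0.
€48789: outcomes coincide → loss €0.
€35974: truthful payoff €0, deviation payoff −€15927 → loss €15927.
Total loss = €20997 + €19143 + €8227 + €15927 = €64294.
Truthful bidding weakly dominates here: raising your bid can only win items priced above your value, and lowering it can only forfeit items priced below.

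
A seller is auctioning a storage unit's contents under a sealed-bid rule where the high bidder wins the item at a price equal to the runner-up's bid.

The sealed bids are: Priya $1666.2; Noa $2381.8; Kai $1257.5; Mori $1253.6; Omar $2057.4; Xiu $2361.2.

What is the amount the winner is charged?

Highest bid: Noa at $2381.8, so Noa wins.
Second-highest bid: Xiu at $2361.2 — that is the price the winner pays.

$2361.2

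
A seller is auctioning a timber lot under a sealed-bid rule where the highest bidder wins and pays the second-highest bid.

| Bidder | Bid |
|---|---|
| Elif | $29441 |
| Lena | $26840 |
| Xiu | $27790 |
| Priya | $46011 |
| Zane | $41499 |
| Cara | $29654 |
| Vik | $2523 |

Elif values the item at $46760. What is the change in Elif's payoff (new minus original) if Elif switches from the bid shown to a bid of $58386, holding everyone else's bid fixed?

The highest bid among the other bidders is $46011; Elif's bid doesn't change that.
Original bid $29441: Elif is not highest (top rival bid is $46011); payoff $0.
Alternative bid $58386: Elif is highest, pays the top rival bid $46011; payoff $46760 − $46011 = $749.
Change in payoff = $749 − ($0) = $749.

$749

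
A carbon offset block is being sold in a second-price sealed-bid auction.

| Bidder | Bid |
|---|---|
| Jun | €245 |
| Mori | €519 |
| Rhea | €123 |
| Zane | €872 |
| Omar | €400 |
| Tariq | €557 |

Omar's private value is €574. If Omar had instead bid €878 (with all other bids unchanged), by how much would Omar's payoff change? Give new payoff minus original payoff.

−€298

The highest bid among the other bidders is €872; Omar's bid doesn't change that.
Original bid €400: Omar is not highest (top rival bid is €872); payoff €0.
Alternative bid €878: Omar is highest, pays the top rival bid €872; payoff €574 − €872 = −€298.
Change in payoff = −€298 − (€0) = −€298.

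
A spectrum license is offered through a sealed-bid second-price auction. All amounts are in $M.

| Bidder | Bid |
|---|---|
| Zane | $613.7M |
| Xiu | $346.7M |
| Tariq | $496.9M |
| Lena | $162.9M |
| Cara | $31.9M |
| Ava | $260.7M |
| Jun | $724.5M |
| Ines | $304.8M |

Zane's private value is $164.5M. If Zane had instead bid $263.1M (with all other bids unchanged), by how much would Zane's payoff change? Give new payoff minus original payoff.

$0M

The highest bid among the other bidders is $724.5M; Zane's bid doesn't change that.
Original bid $613.7M: Zane is not highest (top rival bid is $724.5M); payoff $0M.
Alternative bid $263.1M: Zane is not highest (top rival bid is $724.5M); payoff $0M.
Change in payoff = $0M − ($0M) = $0M.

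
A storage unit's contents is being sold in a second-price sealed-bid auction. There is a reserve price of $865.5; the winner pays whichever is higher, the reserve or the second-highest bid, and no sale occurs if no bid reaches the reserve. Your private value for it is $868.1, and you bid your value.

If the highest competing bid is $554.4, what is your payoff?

$2.6

Your bid $868.1 is the highest and exceeds the reserve.
Price = max(second-highest bid, reserve) = max($554.4, $865.5) = $865.5.
Payoff = $868.1 − $865.5 = $2.6.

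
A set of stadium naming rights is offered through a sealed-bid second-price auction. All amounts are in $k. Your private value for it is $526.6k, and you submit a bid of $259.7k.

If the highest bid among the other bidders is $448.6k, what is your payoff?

$0k

Your bid $259.7k is below the highest competing bid $448.6k, so you lose.
A losing bidder pays nothing and receives nothing: payoff = $0k.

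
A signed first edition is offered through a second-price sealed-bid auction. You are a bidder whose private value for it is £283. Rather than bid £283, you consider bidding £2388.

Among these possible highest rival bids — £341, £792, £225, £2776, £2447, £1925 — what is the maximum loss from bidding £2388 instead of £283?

£341: truthful gives £0, deviation gives −£58 → loss £58.
£792: truthful gives £0, deviation gives −£509 → loss £509.
£225: same outcome either way → loss £0.
£2776: same outcome either way → loss £0.
£2447: same outcome either way → loss £0.
£1925: truthful gives £0, deviation gives −£1642 → loss £1642.
Maximum loss: £1642.

£1642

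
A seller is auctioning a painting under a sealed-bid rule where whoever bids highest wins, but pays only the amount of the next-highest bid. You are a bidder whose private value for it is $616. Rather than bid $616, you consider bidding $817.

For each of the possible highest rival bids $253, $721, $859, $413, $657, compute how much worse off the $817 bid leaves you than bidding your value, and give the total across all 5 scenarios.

$146

The deviation costs you only when the competing bid falls strictly between $616 and $817; elsewhere both bids give the same outcome.
$253: outcomes coincide → loss $0.
$721: truthful payoff $0, deviation payoff −$105 → loss $105.
$859: outcomes coincide → loss $0.
$413: outcomes coincide → loss $0.
$657: truthful payoff $0, deviation payoff −$41 → loss $41.
Total loss = $105 + $41 = $146.
Because the price is fixed by the runner-up's bid, deviating from your value can only change a good outcome into a bad one — never the reverse.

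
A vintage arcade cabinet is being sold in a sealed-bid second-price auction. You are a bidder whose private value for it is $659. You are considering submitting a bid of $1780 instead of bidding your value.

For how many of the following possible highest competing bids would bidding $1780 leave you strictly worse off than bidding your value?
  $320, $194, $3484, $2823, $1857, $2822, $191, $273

0

The deviation hurts exactly when the highest competing bid lies strictly between $659 and $1780 — overbidding then wins at a price above your value.
$320: below both → same outcome either way.
$194: below both → same outcome either way.
$3484: above both → same outcome either way.
$2823: above both → same outcome either way.
$1857: above both → same outcome either way.
$2822: above both → same outcome either way.
$191: below both → same outcome either way.
$273: below both → same outcome either way.
Count: 0.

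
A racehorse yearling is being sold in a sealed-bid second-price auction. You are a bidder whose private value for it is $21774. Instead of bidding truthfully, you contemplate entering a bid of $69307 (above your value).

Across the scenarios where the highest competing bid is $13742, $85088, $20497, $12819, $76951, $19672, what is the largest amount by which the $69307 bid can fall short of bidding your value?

$0

$13742: same outcome either way → loss $0.
$85088: same outcome either way → loss $0.
$20497: same outcome either way → loss $0.
$12819: same outcome either way → loss $0.
$76951: same outcome either way → loss $0.
$19672: same outcome either way → loss $0.
Maximum loss: $0.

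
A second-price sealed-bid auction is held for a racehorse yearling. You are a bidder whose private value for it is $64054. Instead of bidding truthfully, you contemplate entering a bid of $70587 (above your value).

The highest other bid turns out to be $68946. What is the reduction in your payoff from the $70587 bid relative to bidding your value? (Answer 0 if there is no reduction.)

$4892

Bidding your value $64054: you lose (since $64054 < $68946). Payoff $0.
Bidding $70587: you win and pay $68946. Payoff $64054 − $68946 = −$4892.
The competing bid $68946 lies between your value and your inflated bid, so overbidding wins an item priced above your value.
Loss from deviating = $0 − (−$4892) = $4892.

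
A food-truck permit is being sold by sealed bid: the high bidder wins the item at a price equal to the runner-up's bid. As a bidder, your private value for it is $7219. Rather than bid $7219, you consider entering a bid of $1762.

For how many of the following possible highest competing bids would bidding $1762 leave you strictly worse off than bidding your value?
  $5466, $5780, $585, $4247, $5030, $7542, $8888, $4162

The deviation hurts exactly when the highest competing bid lies strictly between $1762 and $7219 — underbidding then forfeits a profitable win.
$5466: inside the interval → strictly worse (loss $1753).
$5780: inside the interval → strictly worse (loss $1439).
$585: below both → same outcome either way.
$4247: inside the interval → strictly worse (loss $2972).
$5030: inside the interval → strictly worse (loss $2189).
$7542: above both → same outcome either way.
$8888: above both → same outcome either way.
$4162: inside the interval → strictly worse (loss $3057).
Count: 5.

5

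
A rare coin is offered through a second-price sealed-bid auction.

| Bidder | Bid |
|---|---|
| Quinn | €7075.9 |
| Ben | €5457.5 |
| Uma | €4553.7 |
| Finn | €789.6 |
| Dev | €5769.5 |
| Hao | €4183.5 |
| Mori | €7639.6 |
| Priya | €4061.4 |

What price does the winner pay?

Highest bid: Mori at €7639.6, so Mori wins.
Second-highest bid: Quinn at €7075.9 — that is the price the winner pays.

€7075.9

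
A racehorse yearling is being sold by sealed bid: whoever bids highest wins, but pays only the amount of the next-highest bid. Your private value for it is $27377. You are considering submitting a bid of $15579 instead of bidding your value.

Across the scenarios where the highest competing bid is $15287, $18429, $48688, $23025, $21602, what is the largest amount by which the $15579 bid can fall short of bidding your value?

$15287: same outcome either way → loss $0.
$18429: truthful gives $8948, deviation gives $0 → loss $8948.
$48688: same outcome either way → loss $0.
$23025: truthful gives $4352, deviation gives $0 → loss $4352.
$21602: truthful gives $5775, deviation gives $0 → loss $5775.
Maximum loss: $8948.

$8948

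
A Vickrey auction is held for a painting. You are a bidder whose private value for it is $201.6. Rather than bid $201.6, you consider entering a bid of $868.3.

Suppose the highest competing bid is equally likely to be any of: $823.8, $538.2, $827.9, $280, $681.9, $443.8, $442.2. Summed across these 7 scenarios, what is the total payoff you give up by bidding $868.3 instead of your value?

$2626.6

The deviation costs you only when the competing bid falls strictly between $201.6 and $868.3; elsewhere both bids give the same outcome.
$823.8: truthful payoff $0, deviation payoff −$622.2 → loss $622.2.
$538.2: truthful payoff $0, deviation payoff −$336.6 → loss $336.6.
$827.9: truthful payoff $0, deviation payoff −$626.3 → loss $626.3.
$280: truthful payoff $0, deviation payoff −$78.4 → loss $78.4.
$681.9: truthful payoff $0, deviation payoff −$480.3 → loss $480.3.
$443.8: truthful payoff $0, deviation payoff −$242.2 → loss $242.2.
$442.2: truthful payoff $0, deviation payoff −$240.6 → loss $240.6.
Total loss = $622.2 + $336.6 + $626.3 + $78.4 + $480.3 + $242.2 + $240.6 = $2626.6.
Because the price is fixed by the runner-up's bid, deviating from your value can only change a good outcome into a bad one — never the reverse.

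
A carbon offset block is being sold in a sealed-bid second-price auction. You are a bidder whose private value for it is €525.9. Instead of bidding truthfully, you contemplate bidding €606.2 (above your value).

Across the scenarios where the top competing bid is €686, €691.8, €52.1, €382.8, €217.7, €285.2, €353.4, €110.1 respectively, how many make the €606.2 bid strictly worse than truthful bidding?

The deviation hurts exactly when the highest competing bid lies strictly between €525.9 and €606.2 — overbidding then wins at a price above your value.
€686: above both → same outcome either way.
€691.8: above both → same outcome either way.
€52.1: below both → same outcome either way.
€382.8: below both → same outcome either way.
€217.7: below both → same outcome either way.
€285.2: below both → same outcome either way.
€353.4: below both → same outcome either way.
€110.1: below both → same outcome either way.
Count: 0.

0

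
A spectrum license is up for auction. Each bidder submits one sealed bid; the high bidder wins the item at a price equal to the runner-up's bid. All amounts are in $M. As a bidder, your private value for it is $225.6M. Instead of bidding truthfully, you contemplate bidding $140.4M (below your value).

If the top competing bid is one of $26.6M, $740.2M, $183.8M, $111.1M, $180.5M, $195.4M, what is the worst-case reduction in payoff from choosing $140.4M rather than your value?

$26.6M: same outcome either way → loss $0M.
$740.2M: same outcome either way → loss $0M.
$183.8M: truthful gives $41.8M, deviation gives $0M → loss $41.8M.
$111.1M: same outcome either way → loss $0M.
$180.5M: truthful gives $45.1M, deviation gives $0M → loss $45.1M.
$195.4M: truthful gives $30.2M, deviation gives $0M → loss $30.2M.
Maximum loss: $45.1M.

$45.1M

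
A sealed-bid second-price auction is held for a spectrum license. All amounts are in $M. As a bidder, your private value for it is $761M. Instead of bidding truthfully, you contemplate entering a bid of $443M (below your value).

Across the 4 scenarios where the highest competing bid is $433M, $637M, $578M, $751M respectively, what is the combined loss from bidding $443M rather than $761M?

$317M

The deviation costs you only when the competing bid falls strictly between $443M and $761M; elsewhere both bids give the same outcome.
$433M: outcomes coincide → loss $0M.
$637M: truthful payoff $124M, deviation payoff $0M → loss $124M.
$578M: truthful payoff $183M, deviation payoff $0M → loss $183M.
$751M: truthful payoff $10M, deviation payoff $0M → loss $10M.
Total loss = $124M + $183M + $10M = $317M.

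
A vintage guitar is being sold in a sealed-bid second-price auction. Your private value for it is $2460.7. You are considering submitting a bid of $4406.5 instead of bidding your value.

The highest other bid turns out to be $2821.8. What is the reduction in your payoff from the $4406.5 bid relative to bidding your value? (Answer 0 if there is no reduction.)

$361.1

Bidding your value $2460.7: you lose (since $2460.7 < $2821.8). Payoff $0.
Bidding $4406.5: you win and pay $2821.8. Payoff $2460.7 − $2821.8 = −$361.1.
The competing bid $2821.8 lies between your value and your inflated bid, so overbidding wins an item priced above your value.
Loss from deviating = $0 − (−$361.1) = $361.1.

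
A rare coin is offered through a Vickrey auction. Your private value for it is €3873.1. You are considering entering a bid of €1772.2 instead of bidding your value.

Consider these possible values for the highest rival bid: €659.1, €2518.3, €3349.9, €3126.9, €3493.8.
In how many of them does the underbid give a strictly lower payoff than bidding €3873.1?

The deviation hurts exactly when the highest competing bid lies strictly between €1772.2 and €3873.1 — underbidding then forfeits a profitable win.
€659.1: below both → same outcome either way.
€2518.3: inside the interval → strictly worse (loss €1354.8).
€3349.9: inside the interval → strictly worse (loss €523.2).
€3126.9: inside the interval → strictly worse (loss €746.2).
€3493.8: inside the interval → strictly worse (loss €379.3).
Count: 4.

4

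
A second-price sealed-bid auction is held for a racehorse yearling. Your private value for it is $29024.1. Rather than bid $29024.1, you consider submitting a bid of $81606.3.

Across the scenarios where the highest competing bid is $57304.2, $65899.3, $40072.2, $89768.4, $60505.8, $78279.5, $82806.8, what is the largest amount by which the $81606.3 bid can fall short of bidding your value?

$49255.4

$57304.2: truthful gives $0, deviation gives −$28280.1 → loss $28280.1.
$65899.3: truthful gives $0, deviation gives −$36875.2 → loss $36875.2.
$40072.2: truthful gives $0, deviation gives −$11048.1 → loss $11048.1.
$89768.4: same outcome either way → loss $0.
$60505.8: truthful gives $0, deviation gives −$31481.7 → loss $31481.7.
$78279.5: truthful gives $0, deviation gives −$49255.4 → loss $49255.4.
$82806.8: same outcome either way → loss $0.
Maximum loss: $49255.4.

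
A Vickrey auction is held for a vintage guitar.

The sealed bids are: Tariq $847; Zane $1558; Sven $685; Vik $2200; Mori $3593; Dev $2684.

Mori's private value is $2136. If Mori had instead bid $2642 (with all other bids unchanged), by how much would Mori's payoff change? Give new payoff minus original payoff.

The highest bid among the other bidders is $2684; Mori's bid doesn't change that.
Original bid $3593: Mori is highest, pays the top rival bid $2684; payoff $2136 − $2684 = −$548.
Alternative bid $2642: Mori is not highest (top rival bid is $2684); payoff $0.
Change in payoff = $0 − (−$548) = $548.

$548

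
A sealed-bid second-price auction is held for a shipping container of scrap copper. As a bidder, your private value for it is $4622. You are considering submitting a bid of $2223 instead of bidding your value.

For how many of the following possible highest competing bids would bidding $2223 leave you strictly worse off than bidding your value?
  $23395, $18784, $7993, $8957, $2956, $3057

The deviation hurts exactly when the highest competing bid lies strictly between $2223 and $4622 — underbidding then forfeits a profitable win.
$23395: above both → same outcome either way.
$18784: above both → same outcome either way.
$7993: above both → same outcome either way.
$8957: above both → same outcome either way.
$2956: inside the interval → strictly worse (loss $1666).
$3057: inside the interval → strictly worse (loss $1565).
Count: 2.

2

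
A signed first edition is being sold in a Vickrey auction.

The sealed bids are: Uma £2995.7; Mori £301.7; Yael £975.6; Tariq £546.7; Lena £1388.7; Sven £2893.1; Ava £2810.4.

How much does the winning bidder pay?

£2893.1

Highest bid: Uma at £2995.7, so Uma wins.
Second-highest bid: Sven at £2893.1 — that is the price the winner pays.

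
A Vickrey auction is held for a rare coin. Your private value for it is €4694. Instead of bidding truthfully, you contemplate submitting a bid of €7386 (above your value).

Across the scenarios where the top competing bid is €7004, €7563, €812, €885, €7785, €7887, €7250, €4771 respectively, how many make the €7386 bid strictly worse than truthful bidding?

The deviation hurts exactly when the highest competing bid lies strictly between €4694 and €7386 — overbidding then wins at a price above your value.
€7004: inside the interval → strictly worse (loss €2310).
€7563: above both → same outcome either way.
€812: below both → same outcome either way.
€885: below both → same outcome either way.
€7785: above both → same outcome either way.
€7887: above both → same outcome either way.
€7250: inside the interval → strictly worse (loss €2556).
€4771: inside the interval → strictly worse (loss €77).
Count: 3.

3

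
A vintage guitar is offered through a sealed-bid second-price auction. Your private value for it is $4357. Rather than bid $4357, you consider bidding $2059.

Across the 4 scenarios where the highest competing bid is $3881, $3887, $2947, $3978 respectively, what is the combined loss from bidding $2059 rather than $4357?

The deviation costs you only when the competing bid falls strictly between $2059 and $4357; elsewhere both bids give the same outcome.
$3881: truthful payoff $476, deviation payoff $0 → loss $476.
$3887: truthful payoff $470, deviation payoff $0 → loss $470.
$2947: truthful payoff $1410, deviation payoff $0 → loss $1410.
$3978: truthful payoff $379, deviation payoff $0 → loss $379.
Total loss = $476 + $470 + $1410 + $379 = $2735.
Truthful bidding weakly dominates here: raising your bid can only win items priced above your value, and lowering it can only forfeit items priced below.

$2735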